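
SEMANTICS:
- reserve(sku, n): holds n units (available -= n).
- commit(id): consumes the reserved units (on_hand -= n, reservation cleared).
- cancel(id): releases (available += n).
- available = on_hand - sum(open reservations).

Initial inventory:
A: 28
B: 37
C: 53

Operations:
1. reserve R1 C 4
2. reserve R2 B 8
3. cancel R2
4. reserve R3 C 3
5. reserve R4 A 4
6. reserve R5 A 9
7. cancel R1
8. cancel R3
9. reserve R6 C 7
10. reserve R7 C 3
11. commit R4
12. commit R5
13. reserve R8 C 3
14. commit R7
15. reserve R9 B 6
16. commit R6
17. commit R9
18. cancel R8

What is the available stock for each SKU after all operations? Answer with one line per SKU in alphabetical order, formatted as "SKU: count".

Answer: A: 15
B: 31
C: 43

Derivation:
Step 1: reserve R1 C 4 -> on_hand[A=28 B=37 C=53] avail[A=28 B=37 C=49] open={R1}
Step 2: reserve R2 B 8 -> on_hand[A=28 B=37 C=53] avail[A=28 B=29 C=49] open={R1,R2}
Step 3: cancel R2 -> on_hand[A=28 B=37 C=53] avail[A=28 B=37 C=49] open={R1}
Step 4: reserve R3 C 3 -> on_hand[A=28 B=37 C=53] avail[A=28 B=37 C=46] open={R1,R3}
Step 5: reserve R4 A 4 -> on_hand[A=28 B=37 C=53] avail[A=24 B=37 C=46] open={R1,R3,R4}
Step 6: reserve R5 A 9 -> on_hand[A=28 B=37 C=53] avail[A=15 B=37 C=46] open={R1,R3,R4,R5}
Step 7: cancel R1 -> on_hand[A=28 B=37 C=53] avail[A=15 B=37 C=50] open={R3,R4,R5}
Step 8: cancel R3 -> on_hand[A=28 B=37 C=53] avail[A=15 B=37 C=53] open={R4,R5}
Step 9: reserve R6 C 7 -> on_hand[A=28 B=37 C=53] avail[A=15 B=37 C=46] open={R4,R5,R6}
Step 10: reserve R7 C 3 -> on_hand[A=28 B=37 C=53] avail[A=15 B=37 C=43] open={R4,R5,R6,R7}
Step 11: commit R4 -> on_hand[A=24 B=37 C=53] avail[A=15 B=37 C=43] open={R5,R6,R7}
Step 12: commit R5 -> on_hand[A=15 B=37 C=53] avail[A=15 B=37 C=43] open={R6,R7}
Step 13: reserve R8 C 3 -> on_hand[A=15 B=37 C=53] avail[A=15 B=37 C=40] open={R6,R7,R8}
Step 14: commit R7 -> on_hand[A=15 B=37 C=50] avail[A=15 B=37 C=40] open={R6,R8}
Step 15: reserve R9 B 6 -> on_hand[A=15 B=37 C=50] avail[A=15 B=31 C=40] open={R6,R8,R9}
Step 16: commit R6 -> on_hand[A=15 B=37 C=43] avail[A=15 B=31 C=40] open={R8,R9}
Step 17: commit R9 -> on_hand[A=15 B=31 C=43] avail[A=15 B=31 C=40] open={R8}
Step 18: cancel R8 -> on_hand[A=15 B=31 C=43] avail[A=15 B=31 C=43] open={}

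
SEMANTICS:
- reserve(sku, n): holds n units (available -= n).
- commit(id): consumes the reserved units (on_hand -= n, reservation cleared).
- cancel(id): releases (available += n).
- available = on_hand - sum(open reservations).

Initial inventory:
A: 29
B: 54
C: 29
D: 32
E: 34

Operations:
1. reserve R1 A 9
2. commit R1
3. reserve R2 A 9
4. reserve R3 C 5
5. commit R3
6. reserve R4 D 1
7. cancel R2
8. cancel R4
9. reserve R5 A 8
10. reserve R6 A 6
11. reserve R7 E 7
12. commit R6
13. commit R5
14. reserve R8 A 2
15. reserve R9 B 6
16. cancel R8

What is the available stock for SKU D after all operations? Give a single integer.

Answer: 32

Derivation:
Step 1: reserve R1 A 9 -> on_hand[A=29 B=54 C=29 D=32 E=34] avail[A=20 B=54 C=29 D=32 E=34] open={R1}
Step 2: commit R1 -> on_hand[A=20 B=54 C=29 D=32 E=34] avail[A=20 B=54 C=29 D=32 E=34] open={}
Step 3: reserve R2 A 9 -> on_hand[A=20 B=54 C=29 D=32 E=34] avail[A=11 B=54 C=29 D=32 E=34] open={R2}
Step 4: reserve R3 C 5 -> on_hand[A=20 B=54 C=29 D=32 E=34] avail[A=11 B=54 C=24 D=32 E=34] open={R2,R3}
Step 5: commit R3 -> on_hand[A=20 B=54 C=24 D=32 E=34] avail[A=11 B=54 C=24 D=32 E=34] open={R2}
Step 6: reserve R4 D 1 -> on_hand[A=20 B=54 C=24 D=32 E=34] avail[A=11 B=54 C=24 D=31 E=34] open={R2,R4}
Step 7: cancel R2 -> on_hand[A=20 B=54 C=24 D=32 E=34] avail[A=20 B=54 C=24 D=31 E=34] open={R4}
Step 8: cancel R4 -> on_hand[A=20 B=54 C=24 D=32 E=34] avail[A=20 B=54 C=24 D=32 E=34] open={}
Step 9: reserve R5 A 8 -> on_hand[A=20 B=54 C=24 D=32 E=34] avail[A=12 B=54 C=24 D=32 E=34] open={R5}
Step 10: reserve R6 A 6 -> on_hand[A=20 B=54 C=24 D=32 E=34] avail[A=6 B=54 C=24 D=32 E=34] open={R5,R6}
Step 11: reserve R7 E 7 -> on_hand[A=20 B=54 C=24 D=32 E=34] avail[A=6 B=54 C=24 D=32 E=27] open={R5,R6,R7}
Step 12: commit R6 -> on_hand[A=14 B=54 C=24 D=32 E=34] avail[A=6 B=54 C=24 D=32 E=27] open={R5,R7}
Step 13: commit R5 -> on_hand[A=6 B=54 C=24 D=32 E=34] avail[A=6 B=54 C=24 D=32 E=27] open={R7}
Step 14: reserve R8 A 2 -> on_hand[A=6 B=54 C=24 D=32 E=34] avail[A=4 B=54 C=24 D=32 E=27] open={R7,R8}
Step 15: reserve R9 B 6 -> on_hand[A=6 B=54 C=24 D=32 E=34] avail[A=4 B=48 C=24 D=32 E=27] open={R7,R8,R9}
Step 16: cancel R8 -> on_hand[A=6 B=54 C=24 D=32 E=34] avail[A=6 B=48 C=24 D=32 E=27] open={R7,R9}
Final available[D] = 32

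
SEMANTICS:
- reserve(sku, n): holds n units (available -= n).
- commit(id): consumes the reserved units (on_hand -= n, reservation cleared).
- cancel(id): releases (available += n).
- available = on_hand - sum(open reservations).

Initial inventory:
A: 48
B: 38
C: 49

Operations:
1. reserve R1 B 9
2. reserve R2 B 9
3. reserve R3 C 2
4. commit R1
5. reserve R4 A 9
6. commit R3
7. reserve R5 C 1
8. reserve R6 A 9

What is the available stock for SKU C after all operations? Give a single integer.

Step 1: reserve R1 B 9 -> on_hand[A=48 B=38 C=49] avail[A=48 B=29 C=49] open={R1}
Step 2: reserve R2 B 9 -> on_hand[A=48 B=38 C=49] avail[A=48 B=20 C=49] open={R1,R2}
Step 3: reserve R3 C 2 -> on_hand[A=48 B=38 C=49] avail[A=48 B=20 C=47] open={R1,R2,R3}
Step 4: commit R1 -> on_hand[A=48 B=29 C=49] avail[A=48 B=20 C=47] open={R2,R3}
Step 5: reserve R4 A 9 -> on_hand[A=48 B=29 C=49] avail[A=39 B=20 C=47] open={R2,R3,R4}
Step 6: commit R3 -> on_hand[A=48 B=29 C=47] avail[A=39 B=20 C=47] open={R2,R4}
Step 7: reserve R5 C 1 -> on_hand[A=48 B=29 C=47] avail[A=39 B=20 C=46] open={R2,R4,R5}
Step 8: reserve R6 A 9 -> on_hand[A=48 B=29 C=47] avail[A=30 B=20 C=46] open={R2,R4,R5,R6}
Final available[C] = 46

Answer: 46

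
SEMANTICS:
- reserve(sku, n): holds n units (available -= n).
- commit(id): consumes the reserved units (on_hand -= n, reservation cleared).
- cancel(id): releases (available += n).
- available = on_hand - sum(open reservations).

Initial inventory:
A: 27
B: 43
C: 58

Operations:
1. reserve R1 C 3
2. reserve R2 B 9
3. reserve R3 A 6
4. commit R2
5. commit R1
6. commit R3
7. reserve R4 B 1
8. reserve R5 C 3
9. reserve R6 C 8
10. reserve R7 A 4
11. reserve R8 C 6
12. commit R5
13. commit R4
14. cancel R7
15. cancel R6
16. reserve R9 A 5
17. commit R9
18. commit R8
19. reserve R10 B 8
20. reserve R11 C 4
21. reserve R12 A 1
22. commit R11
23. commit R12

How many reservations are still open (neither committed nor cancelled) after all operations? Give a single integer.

Answer: 1

Derivation:
Step 1: reserve R1 C 3 -> on_hand[A=27 B=43 C=58] avail[A=27 B=43 C=55] open={R1}
Step 2: reserve R2 B 9 -> on_hand[A=27 B=43 C=58] avail[A=27 B=34 C=55] open={R1,R2}
Step 3: reserve R3 A 6 -> on_hand[A=27 B=43 C=58] avail[A=21 B=34 C=55] open={R1,R2,R3}
Step 4: commit R2 -> on_hand[A=27 B=34 C=58] avail[A=21 B=34 C=55] open={R1,R3}
Step 5: commit R1 -> on_hand[A=27 B=34 C=55] avail[A=21 B=34 C=55] open={R3}
Step 6: commit R3 -> on_hand[A=21 B=34 C=55] avail[A=21 B=34 C=55] open={}
Step 7: reserve R4 B 1 -> on_hand[A=21 B=34 C=55] avail[A=21 B=33 C=55] open={R4}
Step 8: reserve R5 C 3 -> on_hand[A=21 B=34 C=55] avail[A=21 B=33 C=52] open={R4,R5}
Step 9: reserve R6 C 8 -> on_hand[A=21 B=34 C=55] avail[A=21 B=33 C=44] open={R4,R5,R6}
Step 10: reserve R7 A 4 -> on_hand[A=21 B=34 C=55] avail[A=17 B=33 C=44] open={R4,R5,R6,R7}
Step 11: reserve R8 C 6 -> on_hand[A=21 B=34 C=55] avail[A=17 B=33 C=38] open={R4,R5,R6,R7,R8}
Step 12: commit R5 -> on_hand[A=21 B=34 C=52] avail[A=17 B=33 C=38] open={R4,R6,R7,R8}
Step 13: commit R4 -> on_hand[A=21 B=33 C=52] avail[A=17 B=33 C=38] open={R6,R7,R8}
Step 14: cancel R7 -> on_hand[A=21 B=33 C=52] avail[A=21 B=33 C=38] open={R6,R8}
Step 15: cancel R6 -> on_hand[A=21 B=33 C=52] avail[A=21 B=33 C=46] open={R8}
Step 16: reserve R9 A 5 -> on_hand[A=21 B=33 C=52] avail[A=16 B=33 C=46] open={R8,R9}
Step 17: commit R9 -> on_hand[A=16 B=33 C=52] avail[A=16 B=33 C=46] open={R8}
Step 18: commit R8 -> on_hand[A=16 B=33 C=46] avail[A=16 B=33 C=46] open={}
Step 19: reserve R10 B 8 -> on_hand[A=16 B=33 C=46] avail[A=16 B=25 C=46] open={R10}
Step 20: reserve R11 C 4 -> on_hand[A=16 B=33 C=46] avail[A=16 B=25 C=42] open={R10,R11}
Step 21: reserve R12 A 1 -> on_hand[A=16 B=33 C=46] avail[A=15 B=25 C=42] open={R10,R11,R12}
Step 22: commit R11 -> on_hand[A=16 B=33 C=42] avail[A=15 B=25 C=42] open={R10,R12}
Step 23: commit R12 -> on_hand[A=15 B=33 C=42] avail[A=15 B=25 C=42] open={R10}
Open reservations: ['R10'] -> 1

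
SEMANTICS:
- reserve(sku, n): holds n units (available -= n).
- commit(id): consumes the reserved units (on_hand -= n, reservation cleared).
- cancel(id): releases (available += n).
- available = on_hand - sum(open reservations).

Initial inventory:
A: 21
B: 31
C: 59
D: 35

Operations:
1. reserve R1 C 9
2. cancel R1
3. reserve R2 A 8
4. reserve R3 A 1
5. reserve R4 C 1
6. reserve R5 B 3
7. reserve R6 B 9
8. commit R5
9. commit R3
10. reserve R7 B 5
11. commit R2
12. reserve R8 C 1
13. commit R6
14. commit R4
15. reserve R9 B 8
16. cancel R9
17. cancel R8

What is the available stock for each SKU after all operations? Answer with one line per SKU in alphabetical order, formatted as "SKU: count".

Step 1: reserve R1 C 9 -> on_hand[A=21 B=31 C=59 D=35] avail[A=21 B=31 C=50 D=35] open={R1}
Step 2: cancel R1 -> on_hand[A=21 B=31 C=59 D=35] avail[A=21 B=31 C=59 D=35] open={}
Step 3: reserve R2 A 8 -> on_hand[A=21 B=31 C=59 D=35] avail[A=13 B=31 C=59 D=35] open={R2}
Step 4: reserve R3 A 1 -> on_hand[A=21 B=31 C=59 D=35] avail[A=12 B=31 C=59 D=35] open={R2,R3}
Step 5: reserve R4 C 1 -> on_hand[A=21 B=31 C=59 D=35] avail[A=12 B=31 C=58 D=35] open={R2,R3,R4}
Step 6: reserve R5 B 3 -> on_hand[A=21 B=31 C=59 D=35] avail[A=12 B=28 C=58 D=35] open={R2,R3,R4,R5}
Step 7: reserve R6 B 9 -> on_hand[A=21 B=31 C=59 D=35] avail[A=12 B=19 C=58 D=35] open={R2,R3,R4,R5,R6}
Step 8: commit R5 -> on_hand[A=21 B=28 C=59 D=35] avail[A=12 B=19 C=58 D=35] open={R2,R3,R4,R6}
Step 9: commit R3 -> on_hand[A=20 B=28 C=59 D=35] avail[A=12 B=19 C=58 D=35] open={R2,R4,R6}
Step 10: reserve R7 B 5 -> on_hand[A=20 B=28 C=59 D=35] avail[A=12 B=14 C=58 D=35] open={R2,R4,R6,R7}
Step 11: commit R2 -> on_hand[A=12 B=28 C=59 D=35] avail[A=12 B=14 C=58 D=35] open={R4,R6,R7}
Step 12: reserve R8 C 1 -> on_hand[A=12 B=28 C=59 D=35] avail[A=12 B=14 C=57 D=35] open={R4,R6,R7,R8}
Step 13: commit R6 -> on_hand[A=12 B=19 C=59 D=35] avail[A=12 B=14 C=57 D=35] open={R4,R7,R8}
Step 14: commit R4 -> on_hand[A=12 B=19 C=58 D=35] avail[A=12 B=14 C=57 D=35] open={R7,R8}
Step 15: reserve R9 B 8 -> on_hand[A=12 B=19 C=58 D=35] avail[A=12 B=6 C=57 D=35] open={R7,R8,R9}
Step 16: cancel R9 -> on_hand[A=12 B=19 C=58 D=35] avail[A=12 B=14 C=57 D=35] open={R7,R8}
Step 17: cancel R8 -> on_hand[A=12 B=19 C=58 D=35] avail[A=12 B=14 C=58 D=35] open={R7}

Answer: A: 12
B: 14
C: 58
D: 35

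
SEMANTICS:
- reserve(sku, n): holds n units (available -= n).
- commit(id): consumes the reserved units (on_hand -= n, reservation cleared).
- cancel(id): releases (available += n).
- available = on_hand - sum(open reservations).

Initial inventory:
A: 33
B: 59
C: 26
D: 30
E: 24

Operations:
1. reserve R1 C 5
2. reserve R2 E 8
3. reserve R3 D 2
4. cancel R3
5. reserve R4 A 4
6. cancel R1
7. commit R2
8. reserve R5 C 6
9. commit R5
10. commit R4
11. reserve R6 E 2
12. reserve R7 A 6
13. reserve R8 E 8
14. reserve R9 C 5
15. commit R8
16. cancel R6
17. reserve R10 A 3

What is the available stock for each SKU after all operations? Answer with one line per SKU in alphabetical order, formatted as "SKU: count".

Answer: A: 20
B: 59
C: 15
D: 30
E: 8

Derivation:
Step 1: reserve R1 C 5 -> on_hand[A=33 B=59 C=26 D=30 E=24] avail[A=33 B=59 C=21 D=30 E=24] open={R1}
Step 2: reserve R2 E 8 -> on_hand[A=33 B=59 C=26 D=30 E=24] avail[A=33 B=59 C=21 D=30 E=16] open={R1,R2}
Step 3: reserve R3 D 2 -> on_hand[A=33 B=59 C=26 D=30 E=24] avail[A=33 B=59 C=21 D=28 E=16] open={R1,R2,R3}
Step 4: cancel R3 -> on_hand[A=33 B=59 C=26 D=30 E=24] avail[A=33 B=59 C=21 D=30 E=16] open={R1,R2}
Step 5: reserve R4 A 4 -> on_hand[A=33 B=59 C=26 D=30 E=24] avail[A=29 B=59 C=21 D=30 E=16] open={R1,R2,R4}
Step 6: cancel R1 -> on_hand[A=33 B=59 C=26 D=30 E=24] avail[A=29 B=59 C=26 D=30 E=16] open={R2,R4}
Step 7: commit R2 -> on_hand[A=33 B=59 C=26 D=30 E=16] avail[A=29 B=59 C=26 D=30 E=16] open={R4}
Step 8: reserve R5 C 6 -> on_hand[A=33 B=59 C=26 D=30 E=16] avail[A=29 B=59 C=20 D=30 E=16] open={R4,R5}
Step 9: commit R5 -> on_hand[A=33 B=59 C=20 D=30 E=16] avail[A=29 B=59 C=20 D=30 E=16] open={R4}
Step 10: commit R4 -> on_hand[A=29 B=59 C=20 D=30 E=16] avail[A=29 B=59 C=20 D=30 E=16] open={}
Step 11: reserve R6 E 2 -> on_hand[A=29 B=59 C=20 D=30 E=16] avail[A=29 B=59 C=20 D=30 E=14] open={R6}
Step 12: reserve R7 A 6 -> on_hand[A=29 B=59 C=20 D=30 E=16] avail[A=23 B=59 C=20 D=30 E=14] open={R6,R7}
Step 13: reserve R8 E 8 -> on_hand[A=29 B=59 C=20 D=30 E=16] avail[A=23 B=59 C=20 D=30 E=6] open={R6,R7,R8}
Step 14: reserve R9 C 5 -> on_hand[A=29 B=59 C=20 D=30 E=16] avail[A=23 B=59 C=15 D=30 E=6] open={R6,R7,R8,R9}
Step 15: commit R8 -> on_hand[A=29 B=59 C=20 D=30 E=8] avail[A=23 B=59 C=15 D=30 E=6] open={R6,R7,R9}
Step 16: cancel R6 -> on_hand[A=29 B=59 C=20 D=30 E=8] avail[A=23 B=59 C=15 D=30 E=8] open={R7,R9}
Step 17: reserve R10 A 3 -> on_hand[A=29 B=59 C=20 D=30 E=8] avail[A=20 B=59 C=15 D=30 E=8] open={R10,R7,R9}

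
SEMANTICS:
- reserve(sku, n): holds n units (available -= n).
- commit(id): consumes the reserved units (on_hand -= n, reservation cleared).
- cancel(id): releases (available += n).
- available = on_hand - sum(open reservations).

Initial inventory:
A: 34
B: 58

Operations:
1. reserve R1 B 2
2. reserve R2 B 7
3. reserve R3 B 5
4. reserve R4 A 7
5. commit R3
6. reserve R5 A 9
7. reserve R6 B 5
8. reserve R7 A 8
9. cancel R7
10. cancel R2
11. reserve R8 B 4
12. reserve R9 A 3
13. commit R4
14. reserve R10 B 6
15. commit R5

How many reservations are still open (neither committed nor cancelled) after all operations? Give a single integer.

Step 1: reserve R1 B 2 -> on_hand[A=34 B=58] avail[A=34 B=56] open={R1}
Step 2: reserve R2 B 7 -> on_hand[A=34 B=58] avail[A=34 B=49] open={R1,R2}
Step 3: reserve R3 B 5 -> on_hand[A=34 B=58] avail[A=34 B=44] open={R1,R2,R3}
Step 4: reserve R4 A 7 -> on_hand[A=34 B=58] avail[A=27 B=44] open={R1,R2,R3,R4}
Step 5: commit R3 -> on_hand[A=34 B=53] avail[A=27 B=44] open={R1,R2,R4}
Step 6: reserve R5 A 9 -> on_hand[A=34 B=53] avail[A=18 B=44] open={R1,R2,R4,R5}
Step 7: reserve R6 B 5 -> on_hand[A=34 B=53] avail[A=18 B=39] open={R1,R2,R4,R5,R6}
Step 8: reserve R7 A 8 -> on_hand[A=34 B=53] avail[A=10 B=39] open={R1,R2,R4,R5,R6,R7}
Step 9: cancel R7 -> on_hand[A=34 B=53] avail[A=18 B=39] open={R1,R2,R4,R5,R6}
Step 10: cancel R2 -> on_hand[A=34 B=53] avail[A=18 B=46] open={R1,R4,R5,R6}
Step 11: reserve R8 B 4 -> on_hand[A=34 B=53] avail[A=18 B=42] open={R1,R4,R5,R6,R8}
Step 12: reserve R9 A 3 -> on_hand[A=34 B=53] avail[A=15 B=42] open={R1,R4,R5,R6,R8,R9}
Step 13: commit R4 -> on_hand[A=27 B=53] avail[A=15 B=42] open={R1,R5,R6,R8,R9}
Step 14: reserve R10 B 6 -> on_hand[A=27 B=53] avail[A=15 B=36] open={R1,R10,R5,R6,R8,R9}
Step 15: commit R5 -> on_hand[A=18 B=53] avail[A=15 B=36] open={R1,R10,R6,R8,R9}
Open reservations: ['R1', 'R10', 'R6', 'R8', 'R9'] -> 5

Answer: 5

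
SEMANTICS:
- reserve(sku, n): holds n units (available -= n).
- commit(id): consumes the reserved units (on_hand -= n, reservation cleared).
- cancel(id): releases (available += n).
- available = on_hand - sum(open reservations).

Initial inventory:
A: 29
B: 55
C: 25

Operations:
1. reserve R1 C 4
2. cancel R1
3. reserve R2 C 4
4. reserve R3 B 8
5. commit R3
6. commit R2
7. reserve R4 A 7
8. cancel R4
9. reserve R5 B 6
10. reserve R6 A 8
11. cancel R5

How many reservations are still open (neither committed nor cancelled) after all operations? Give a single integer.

Answer: 1

Derivation:
Step 1: reserve R1 C 4 -> on_hand[A=29 B=55 C=25] avail[A=29 B=55 C=21] open={R1}
Step 2: cancel R1 -> on_hand[A=29 B=55 C=25] avail[A=29 B=55 C=25] open={}
Step 3: reserve R2 C 4 -> on_hand[A=29 B=55 C=25] avail[A=29 B=55 C=21] open={R2}
Step 4: reserve R3 B 8 -> on_hand[A=29 B=55 C=25] avail[A=29 B=47 C=21] open={R2,R3}
Step 5: commit R3 -> on_hand[A=29 B=47 C=25] avail[A=29 B=47 C=21] open={R2}
Step 6: commit R2 -> on_hand[A=29 B=47 C=21] avail[A=29 B=47 C=21] open={}
Step 7: reserve R4 A 7 -> on_hand[A=29 B=47 C=21] avail[A=22 B=47 C=21] open={R4}
Step 8: cancel R4 -> on_hand[A=29 B=47 C=21] avail[A=29 B=47 C=21] open={}
Step 9: reserve R5 B 6 -> on_hand[A=29 B=47 C=21] avail[A=29 B=41 C=21] open={R5}
Step 10: reserve R6 A 8 -> on_hand[A=29 B=47 C=21] avail[A=21 B=41 C=21] open={R5,R6}
Step 11: cancel R5 -> on_hand[A=29 B=47 C=21] avail[A=21 B=47 C=21] open={R6}
Open reservations: ['R6'] -> 1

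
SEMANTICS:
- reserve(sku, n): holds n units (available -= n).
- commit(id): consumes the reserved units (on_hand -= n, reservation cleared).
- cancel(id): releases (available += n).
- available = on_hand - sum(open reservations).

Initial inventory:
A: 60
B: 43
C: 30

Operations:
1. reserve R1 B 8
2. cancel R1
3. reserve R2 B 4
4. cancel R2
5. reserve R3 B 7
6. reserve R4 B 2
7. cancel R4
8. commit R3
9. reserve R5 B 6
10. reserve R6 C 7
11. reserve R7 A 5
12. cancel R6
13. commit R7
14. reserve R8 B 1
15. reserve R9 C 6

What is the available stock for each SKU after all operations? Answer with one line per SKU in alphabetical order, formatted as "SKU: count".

Answer: A: 55
B: 29
C: 24

Derivation:
Step 1: reserve R1 B 8 -> on_hand[A=60 B=43 C=30] avail[A=60 B=35 C=30] open={R1}
Step 2: cancel R1 -> on_hand[A=60 B=43 C=30] avail[A=60 B=43 C=30] open={}
Step 3: reserve R2 B 4 -> on_hand[A=60 B=43 C=30] avail[A=60 B=39 C=30] open={R2}
Step 4: cancel R2 -> on_hand[A=60 B=43 C=30] avail[A=60 B=43 C=30] open={}
Step 5: reserve R3 B 7 -> on_hand[A=60 B=43 C=30] avail[A=60 B=36 C=30] open={R3}
Step 6: reserve R4 B 2 -> on_hand[A=60 B=43 C=30] avail[A=60 B=34 C=30] open={R3,R4}
Step 7: cancel R4 -> on_hand[A=60 B=43 C=30] avail[A=60 B=36 C=30] open={R3}
Step 8: commit R3 -> on_hand[A=60 B=36 C=30] avail[A=60 B=36 C=30] open={}
Step 9: reserve R5 B 6 -> on_hand[A=60 B=36 C=30] avail[A=60 B=30 C=30] open={R5}
Step 10: reserve R6 C 7 -> on_hand[A=60 B=36 C=30] avail[A=60 B=30 C=23] open={R5,R6}
Step 11: reserve R7 A 5 -> on_hand[A=60 B=36 C=30] avail[A=55 B=30 C=23] open={R5,R6,R7}
Step 12: cancel R6 -> on_hand[A=60 B=36 C=30] avail[A=55 B=30 C=30] open={R5,R7}
Step 13: commit R7 -> on_hand[A=55 B=36 C=30] avail[A=55 B=30 C=30] open={R5}
Step 14: reserve R8 B 1 -> on_hand[A=55 B=36 C=30] avail[A=55 B=29 C=30] open={R5,R8}
Step 15: reserve R9 C 6 -> on_hand[A=55 B=36 C=30] avail[A=55 B=29 C=24] open={R5,R8,R9}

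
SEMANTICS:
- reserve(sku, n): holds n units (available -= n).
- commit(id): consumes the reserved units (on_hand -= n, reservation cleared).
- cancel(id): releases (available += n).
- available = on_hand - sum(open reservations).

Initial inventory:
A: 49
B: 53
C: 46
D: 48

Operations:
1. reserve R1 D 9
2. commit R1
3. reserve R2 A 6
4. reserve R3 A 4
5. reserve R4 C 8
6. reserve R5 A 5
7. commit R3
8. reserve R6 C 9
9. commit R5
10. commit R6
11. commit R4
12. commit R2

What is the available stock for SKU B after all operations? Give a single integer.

Step 1: reserve R1 D 9 -> on_hand[A=49 B=53 C=46 D=48] avail[A=49 B=53 C=46 D=39] open={R1}
Step 2: commit R1 -> on_hand[A=49 B=53 C=46 D=39] avail[A=49 B=53 C=46 D=39] open={}
Step 3: reserve R2 A 6 -> on_hand[A=49 B=53 C=46 D=39] avail[A=43 B=53 C=46 D=39] open={R2}
Step 4: reserve R3 A 4 -> on_hand[A=49 B=53 C=46 D=39] avail[A=39 B=53 C=46 D=39] open={R2,R3}
Step 5: reserve R4 C 8 -> on_hand[A=49 B=53 C=46 D=39] avail[A=39 B=53 C=38 D=39] open={R2,R3,R4}
Step 6: reserve R5 A 5 -> on_hand[A=49 B=53 C=46 D=39] avail[A=34 B=53 C=38 D=39] open={R2,R3,R4,R5}
Step 7: commit R3 -> on_hand[A=45 B=53 C=46 D=39] avail[A=34 B=53 C=38 D=39] open={R2,R4,R5}
Step 8: reserve R6 C 9 -> on_hand[A=45 B=53 C=46 D=39] avail[A=34 B=53 C=29 D=39] open={R2,R4,R5,R6}
Step 9: commit R5 -> on_hand[A=40 B=53 C=46 D=39] avail[A=34 B=53 C=29 D=39] open={R2,R4,R6}
Step 10: commit R6 -> on_hand[A=40 B=53 C=37 D=39] avail[A=34 B=53 C=29 D=39] open={R2,R4}
Step 11: commit R4 -> on_hand[A=40 B=53 C=29 D=39] avail[A=34 B=53 C=29 D=39] open={R2}
Step 12: commit R2 -> on_hand[A=34 B=53 C=29 D=39] avail[A=34 B=53 C=29 D=39] open={}
Final available[B] = 53

Answer: 53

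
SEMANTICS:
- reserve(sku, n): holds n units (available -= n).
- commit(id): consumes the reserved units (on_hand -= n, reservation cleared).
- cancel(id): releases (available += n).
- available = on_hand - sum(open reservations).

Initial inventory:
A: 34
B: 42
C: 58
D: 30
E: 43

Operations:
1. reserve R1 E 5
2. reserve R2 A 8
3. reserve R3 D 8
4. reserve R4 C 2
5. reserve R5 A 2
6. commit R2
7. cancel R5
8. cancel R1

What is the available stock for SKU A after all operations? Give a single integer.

Answer: 26

Derivation:
Step 1: reserve R1 E 5 -> on_hand[A=34 B=42 C=58 D=30 E=43] avail[A=34 B=42 C=58 D=30 E=38] open={R1}
Step 2: reserve R2 A 8 -> on_hand[A=34 B=42 C=58 D=30 E=43] avail[A=26 B=42 C=58 D=30 E=38] open={R1,R2}
Step 3: reserve R3 D 8 -> on_hand[A=34 B=42 C=58 D=30 E=43] avail[A=26 B=42 C=58 D=22 E=38] open={R1,R2,R3}
Step 4: reserve R4 C 2 -> on_hand[A=34 B=42 C=58 D=30 E=43] avail[A=26 B=42 C=56 D=22 E=38] open={R1,R2,R3,R4}
Step 5: reserve R5 A 2 -> on_hand[A=34 B=42 C=58 D=30 E=43] avail[A=24 B=42 C=56 D=22 E=38] open={R1,R2,R3,R4,R5}
Step 6: commit R2 -> on_hand[A=26 B=42 C=58 D=30 E=43] avail[A=24 B=42 C=56 D=22 E=38] open={R1,R3,R4,R5}
Step 7: cancel R5 -> on_hand[A=26 B=42 C=58 D=30 E=43] avail[A=26 B=42 C=56 D=22 E=38] open={R1,R3,R4}
Step 8: cancel R1 -> on_hand[A=26 B=42 C=58 D=30 E=43] avail[A=26 B=42 C=56 D=22 E=43] open={R3,R4}
Final available[A] = 26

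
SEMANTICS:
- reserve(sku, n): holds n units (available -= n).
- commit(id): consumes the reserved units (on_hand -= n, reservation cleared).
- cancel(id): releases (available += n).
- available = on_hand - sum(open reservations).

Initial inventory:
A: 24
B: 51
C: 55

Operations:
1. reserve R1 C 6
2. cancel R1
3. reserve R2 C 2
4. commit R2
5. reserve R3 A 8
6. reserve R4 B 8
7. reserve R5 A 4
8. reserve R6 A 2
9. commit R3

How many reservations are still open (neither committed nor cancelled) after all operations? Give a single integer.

Step 1: reserve R1 C 6 -> on_hand[A=24 B=51 C=55] avail[A=24 B=51 C=49] open={R1}
Step 2: cancel R1 -> on_hand[A=24 B=51 C=55] avail[A=24 B=51 C=55] open={}
Step 3: reserve R2 C 2 -> on_hand[A=24 B=51 C=55] avail[A=24 B=51 C=53] open={R2}
Step 4: commit R2 -> on_hand[A=24 B=51 C=53] avail[A=24 B=51 C=53] open={}
Step 5: reserve R3 A 8 -> on_hand[A=24 B=51 C=53] avail[A=16 B=51 C=53] open={R3}
Step 6: reserve R4 B 8 -> on_hand[A=24 B=51 C=53] avail[A=16 B=43 C=53] open={R3,R4}
Step 7: reserve R5 A 4 -> on_hand[A=24 B=51 C=53] avail[A=12 B=43 C=53] open={R3,R4,R5}
Step 8: reserve R6 A 2 -> on_hand[A=24 B=51 C=53] avail[A=10 B=43 C=53] open={R3,R4,R5,R6}
Step 9: commit R3 -> on_hand[A=16 B=51 C=53] avail[A=10 B=43 C=53] open={R4,R5,R6}
Open reservations: ['R4', 'R5', 'R6'] -> 3

Answer: 3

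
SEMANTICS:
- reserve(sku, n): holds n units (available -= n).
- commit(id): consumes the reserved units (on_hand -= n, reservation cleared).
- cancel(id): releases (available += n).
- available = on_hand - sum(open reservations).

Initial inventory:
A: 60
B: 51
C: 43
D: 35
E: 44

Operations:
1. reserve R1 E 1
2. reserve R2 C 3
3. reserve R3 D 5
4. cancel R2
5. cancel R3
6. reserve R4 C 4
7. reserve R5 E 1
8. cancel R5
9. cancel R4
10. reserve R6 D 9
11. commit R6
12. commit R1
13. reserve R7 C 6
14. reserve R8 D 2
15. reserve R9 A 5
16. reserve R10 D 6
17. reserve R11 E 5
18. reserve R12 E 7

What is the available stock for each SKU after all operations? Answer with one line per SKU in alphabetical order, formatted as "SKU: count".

Answer: A: 55
B: 51
C: 37
D: 18
E: 31

Derivation:
Step 1: reserve R1 E 1 -> on_hand[A=60 B=51 C=43 D=35 E=44] avail[A=60 B=51 C=43 D=35 E=43] open={R1}
Step 2: reserve R2 C 3 -> on_hand[A=60 B=51 C=43 D=35 E=44] avail[A=60 B=51 C=40 D=35 E=43] open={R1,R2}
Step 3: reserve R3 D 5 -> on_hand[A=60 B=51 C=43 D=35 E=44] avail[A=60 B=51 C=40 D=30 E=43] open={R1,R2,R3}
Step 4: cancel R2 -> on_hand[A=60 B=51 C=43 D=35 E=44] avail[A=60 B=51 C=43 D=30 E=43] open={R1,R3}
Step 5: cancel R3 -> on_hand[A=60 B=51 C=43 D=35 E=44] avail[A=60 B=51 C=43 D=35 E=43] open={R1}
Step 6: reserve R4 C 4 -> on_hand[A=60 B=51 C=43 D=35 E=44] avail[A=60 B=51 C=39 D=35 E=43] open={R1,R4}
Step 7: reserve R5 E 1 -> on_hand[A=60 B=51 C=43 D=35 E=44] avail[A=60 B=51 C=39 D=35 E=42] open={R1,R4,R5}
Step 8: cancel R5 -> on_hand[A=60 B=51 C=43 D=35 E=44] avail[A=60 B=51 C=39 D=35 E=43] open={R1,R4}
Step 9: cancel R4 -> on_hand[A=60 B=51 C=43 D=35 E=44] avail[A=60 B=51 C=43 D=35 E=43] open={R1}
Step 10: reserve R6 D 9 -> on_hand[A=60 B=51 C=43 D=35 E=44] avail[A=60 B=51 C=43 D=26 E=43] open={R1,R6}
Step 11: commit R6 -> on_hand[A=60 B=51 C=43 D=26 E=44] avail[A=60 B=51 C=43 D=26 E=43] open={R1}
Step 12: commit R1 -> on_hand[A=60 B=51 C=43 D=26 E=43] avail[A=60 B=51 C=43 D=26 E=43] open={}
Step 13: reserve R7 C 6 -> on_hand[A=60 B=51 C=43 D=26 E=43] avail[A=60 B=51 C=37 D=26 E=43] open={R7}
Step 14: reserve R8 D 2 -> on_hand[A=60 B=51 C=43 D=26 E=43] avail[A=60 B=51 C=37 D=24 E=43] open={R7,R8}
Step 15: reserve R9 A 5 -> on_hand[A=60 B=51 C=43 D=26 E=43] avail[A=55 B=51 C=37 D=24 E=43] open={R7,R8,R9}
Step 16: reserve R10 D 6 -> on_hand[A=60 B=51 C=43 D=26 E=43] avail[A=55 B=51 C=37 D=18 E=43] open={R10,R7,R8,R9}
Step 17: reserve R11 E 5 -> on_hand[A=60 B=51 C=43 D=26 E=43] avail[A=55 B=51 C=37 D=18 E=38] open={R10,R11,R7,R8,R9}
Step 18: reserve R12 E 7 -> on_hand[A=60 B=51 C=43 D=26 E=43] avail[A=55 B=51 C=37 D=18 E=31] open={R10,R11,R12,R7,R8,R9}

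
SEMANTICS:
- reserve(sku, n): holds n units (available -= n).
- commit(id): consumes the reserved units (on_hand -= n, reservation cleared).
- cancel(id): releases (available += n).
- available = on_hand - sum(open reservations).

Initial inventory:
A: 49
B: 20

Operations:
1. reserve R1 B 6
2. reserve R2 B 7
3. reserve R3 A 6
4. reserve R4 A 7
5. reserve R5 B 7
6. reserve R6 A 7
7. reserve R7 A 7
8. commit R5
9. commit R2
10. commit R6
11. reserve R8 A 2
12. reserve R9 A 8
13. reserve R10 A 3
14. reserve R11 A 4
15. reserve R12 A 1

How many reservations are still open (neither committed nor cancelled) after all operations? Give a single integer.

Step 1: reserve R1 B 6 -> on_hand[A=49 B=20] avail[A=49 B=14] open={R1}
Step 2: reserve R2 B 7 -> on_hand[A=49 B=20] avail[A=49 B=7] open={R1,R2}
Step 3: reserve R3 A 6 -> on_hand[A=49 B=20] avail[A=43 B=7] open={R1,R2,R3}
Step 4: reserve R4 A 7 -> on_hand[A=49 B=20] avail[A=36 B=7] open={R1,R2,R3,R4}
Step 5: reserve R5 B 7 -> on_hand[A=49 B=20] avail[A=36 B=0] open={R1,R2,R3,R4,R5}
Step 6: reserve R6 A 7 -> on_hand[A=49 B=20] avail[A=29 B=0] open={R1,R2,R3,R4,R5,R6}
Step 7: reserve R7 A 7 -> on_hand[A=49 B=20] avail[A=22 B=0] open={R1,R2,R3,R4,R5,R6,R7}
Step 8: commit R5 -> on_hand[A=49 B=13] avail[A=22 B=0] open={R1,R2,R3,R4,R6,R7}
Step 9: commit R2 -> on_hand[A=49 B=6] avail[A=22 B=0] open={R1,R3,R4,R6,R7}
Step 10: commit R6 -> on_hand[A=42 B=6] avail[A=22 B=0] open={R1,R3,R4,R7}
Step 11: reserve R8 A 2 -> on_hand[A=42 B=6] avail[A=20 B=0] open={R1,R3,R4,R7,R8}
Step 12: reserve R9 A 8 -> on_hand[A=42 B=6] avail[A=12 B=0] open={R1,R3,R4,R7,R8,R9}
Step 13: reserve R10 A 3 -> on_hand[A=42 B=6] avail[A=9 B=0] open={R1,R10,R3,R4,R7,R8,R9}
Step 14: reserve R11 A 4 -> on_hand[A=42 B=6] avail[A=5 B=0] open={R1,R10,R11,R3,R4,R7,R8,R9}
Step 15: reserve R12 A 1 -> on_hand[A=42 B=6] avail[A=4 B=0] open={R1,R10,R11,R12,R3,R4,R7,R8,R9}
Open reservations: ['R1', 'R10', 'R11', 'R12', 'R3', 'R4', 'R7', 'R8', 'R9'] -> 9

Answer: 9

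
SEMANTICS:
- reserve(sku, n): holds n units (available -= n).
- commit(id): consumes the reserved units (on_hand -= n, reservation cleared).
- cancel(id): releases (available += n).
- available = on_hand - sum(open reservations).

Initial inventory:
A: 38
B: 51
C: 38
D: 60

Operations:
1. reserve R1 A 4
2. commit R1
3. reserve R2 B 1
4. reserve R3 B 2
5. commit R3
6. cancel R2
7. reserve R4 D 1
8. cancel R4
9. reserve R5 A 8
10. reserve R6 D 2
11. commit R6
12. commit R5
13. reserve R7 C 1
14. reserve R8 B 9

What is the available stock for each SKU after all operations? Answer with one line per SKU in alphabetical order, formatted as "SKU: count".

Step 1: reserve R1 A 4 -> on_hand[A=38 B=51 C=38 D=60] avail[A=34 B=51 C=38 D=60] open={R1}
Step 2: commit R1 -> on_hand[A=34 B=51 C=38 D=60] avail[A=34 B=51 C=38 D=60] open={}
Step 3: reserve R2 B 1 -> on_hand[A=34 B=51 C=38 D=60] avail[A=34 B=50 C=38 D=60] open={R2}
Step 4: reserve R3 B 2 -> on_hand[A=34 B=51 C=38 D=60] avail[A=34 B=48 C=38 D=60] open={R2,R3}
Step 5: commit R3 -> on_hand[A=34 B=49 C=38 D=60] avail[A=34 B=48 C=38 D=60] open={R2}
Step 6: cancel R2 -> on_hand[A=34 B=49 C=38 D=60] avail[A=34 B=49 C=38 D=60] open={}
Step 7: reserve R4 D 1 -> on_hand[A=34 B=49 C=38 D=60] avail[A=34 B=49 C=38 D=59] open={R4}
Step 8: cancel R4 -> on_hand[A=34 B=49 C=38 D=60] avail[A=34 B=49 C=38 D=60] open={}
Step 9: reserve R5 A 8 -> on_hand[A=34 B=49 C=38 D=60] avail[A=26 B=49 C=38 D=60] open={R5}
Step 10: reserve R6 D 2 -> on_hand[A=34 B=49 C=38 D=60] avail[A=26 B=49 C=38 D=58] open={R5,R6}
Step 11: commit R6 -> on_hand[A=34 B=49 C=38 D=58] avail[A=26 B=49 C=38 D=58] open={R5}
Step 12: commit R5 -> on_hand[A=26 B=49 C=38 D=58] avail[A=26 B=49 C=38 D=58] open={}
Step 13: reserve R7 C 1 -> on_hand[A=26 B=49 C=38 D=58] avail[A=26 B=49 C=37 D=58] open={R7}
Step 14: reserve R8 B 9 -> on_hand[A=26 B=49 C=38 D=58] avail[A=26 B=40 C=37 D=58] open={R7,R8}

Answer: A: 26
B: 40
C: 37
D: 58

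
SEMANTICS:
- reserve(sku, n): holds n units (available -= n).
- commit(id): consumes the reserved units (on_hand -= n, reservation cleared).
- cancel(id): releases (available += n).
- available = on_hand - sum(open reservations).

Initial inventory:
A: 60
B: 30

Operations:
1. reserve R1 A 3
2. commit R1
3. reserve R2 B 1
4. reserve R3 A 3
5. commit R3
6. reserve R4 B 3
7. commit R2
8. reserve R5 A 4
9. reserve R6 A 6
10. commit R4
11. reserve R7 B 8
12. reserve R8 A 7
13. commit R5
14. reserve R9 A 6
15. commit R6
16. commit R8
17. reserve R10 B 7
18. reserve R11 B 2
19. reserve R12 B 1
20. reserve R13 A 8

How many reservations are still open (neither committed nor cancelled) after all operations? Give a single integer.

Step 1: reserve R1 A 3 -> on_hand[A=60 B=30] avail[A=57 B=30] open={R1}
Step 2: commit R1 -> on_hand[A=57 B=30] avail[A=57 B=30] open={}
Step 3: reserve R2 B 1 -> on_hand[A=57 B=30] avail[A=57 B=29] open={R2}
Step 4: reserve R3 A 3 -> on_hand[A=57 B=30] avail[A=54 B=29] open={R2,R3}
Step 5: commit R3 -> on_hand[A=54 B=30] avail[A=54 B=29] open={R2}
Step 6: reserve R4 B 3 -> on_hand[A=54 B=30] avail[A=54 B=26] open={R2,R4}
Step 7: commit R2 -> on_hand[A=54 B=29] avail[A=54 B=26] open={R4}
Step 8: reserve R5 A 4 -> on_hand[A=54 B=29] avail[A=50 B=26] open={R4,R5}
Step 9: reserve R6 A 6 -> on_hand[A=54 B=29] avail[A=44 B=26] open={R4,R5,R6}
Step 10: commit R4 -> on_hand[A=54 B=26] avail[A=44 B=26] open={R5,R6}
Step 11: reserve R7 B 8 -> on_hand[A=54 B=26] avail[A=44 B=18] open={R5,R6,R7}
Step 12: reserve R8 A 7 -> on_hand[A=54 B=26] avail[A=37 B=18] open={R5,R6,R7,R8}
Step 13: commit R5 -> on_hand[A=50 B=26] avail[A=37 B=18] open={R6,R7,R8}
Step 14: reserve R9 A 6 -> on_hand[A=50 B=26] avail[A=31 B=18] open={R6,R7,R8,R9}
Step 15: commit R6 -> on_hand[A=44 B=26] avail[A=31 B=18] open={R7,R8,R9}
Step 16: commit R8 -> on_hand[A=37 B=26] avail[A=31 B=18] open={R7,R9}
Step 17: reserve R10 B 7 -> on_hand[A=37 B=26] avail[A=31 B=11] open={R10,R7,R9}
Step 18: reserve R11 B 2 -> on_hand[A=37 B=26] avail[A=31 B=9] open={R10,R11,R7,R9}
Step 19: reserve R12 B 1 -> on_hand[A=37 B=26] avail[A=31 B=8] open={R10,R11,R12,R7,R9}
Step 20: reserve R13 A 8 -> on_hand[A=37 B=26] avail[A=23 B=8] open={R10,R11,R12,R13,R7,R9}
Open reservations: ['R10', 'R11', 'R12', 'R13', 'R7', 'R9'] -> 6

Answer: 6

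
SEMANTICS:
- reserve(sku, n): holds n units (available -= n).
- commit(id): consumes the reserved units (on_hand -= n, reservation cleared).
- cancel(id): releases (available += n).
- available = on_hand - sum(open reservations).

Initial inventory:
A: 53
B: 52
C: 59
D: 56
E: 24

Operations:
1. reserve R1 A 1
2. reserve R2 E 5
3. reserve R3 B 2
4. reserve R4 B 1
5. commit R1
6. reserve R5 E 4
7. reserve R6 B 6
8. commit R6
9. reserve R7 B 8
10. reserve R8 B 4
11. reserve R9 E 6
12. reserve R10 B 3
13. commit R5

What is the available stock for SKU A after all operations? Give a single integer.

Step 1: reserve R1 A 1 -> on_hand[A=53 B=52 C=59 D=56 E=24] avail[A=52 B=52 C=59 D=56 E=24] open={R1}
Step 2: reserve R2 E 5 -> on_hand[A=53 B=52 C=59 D=56 E=24] avail[A=52 B=52 C=59 D=56 E=19] open={R1,R2}
Step 3: reserve R3 B 2 -> on_hand[A=53 B=52 C=59 D=56 E=24] avail[A=52 B=50 C=59 D=56 E=19] open={R1,R2,R3}
Step 4: reserve R4 B 1 -> on_hand[A=53 B=52 C=59 D=56 E=24] avail[A=52 B=49 C=59 D=56 E=19] open={R1,R2,R3,R4}
Step 5: commit R1 -> on_hand[A=52 B=52 C=59 D=56 E=24] avail[A=52 B=49 C=59 D=56 E=19] open={R2,R3,R4}
Step 6: reserve R5 E 4 -> on_hand[A=52 B=52 C=59 D=56 E=24] avail[A=52 B=49 C=59 D=56 E=15] open={R2,R3,R4,R5}
Step 7: reserve R6 B 6 -> on_hand[A=52 B=52 C=59 D=56 E=24] avail[A=52 B=43 C=59 D=56 E=15] open={R2,R3,R4,R5,R6}
Step 8: commit R6 -> on_hand[A=52 B=46 C=59 D=56 E=24] avail[A=52 B=43 C=59 D=56 E=15] open={R2,R3,R4,R5}
Step 9: reserve R7 B 8 -> on_hand[A=52 B=46 C=59 D=56 E=24] avail[A=52 B=35 C=59 D=56 E=15] open={R2,R3,R4,R5,R7}
Step 10: reserve R8 B 4 -> on_hand[A=52 B=46 C=59 D=56 E=24] avail[A=52 B=31 C=59 D=56 E=15] open={R2,R3,R4,R5,R7,R8}
Step 11: reserve R9 E 6 -> on_hand[A=52 B=46 C=59 D=56 E=24] avail[A=52 B=31 C=59 D=56 E=9] open={R2,R3,R4,R5,R7,R8,R9}
Step 12: reserve R10 B 3 -> on_hand[A=52 B=46 C=59 D=56 E=24] avail[A=52 B=28 C=59 D=56 E=9] open={R10,R2,R3,R4,R5,R7,R8,R9}
Step 13: commit R5 -> on_hand[A=52 B=46 C=59 D=56 E=20] avail[A=52 B=28 C=59 D=56 E=9] open={R10,R2,R3,R4,R7,R8,R9}
Final available[A] = 52

Answer: 52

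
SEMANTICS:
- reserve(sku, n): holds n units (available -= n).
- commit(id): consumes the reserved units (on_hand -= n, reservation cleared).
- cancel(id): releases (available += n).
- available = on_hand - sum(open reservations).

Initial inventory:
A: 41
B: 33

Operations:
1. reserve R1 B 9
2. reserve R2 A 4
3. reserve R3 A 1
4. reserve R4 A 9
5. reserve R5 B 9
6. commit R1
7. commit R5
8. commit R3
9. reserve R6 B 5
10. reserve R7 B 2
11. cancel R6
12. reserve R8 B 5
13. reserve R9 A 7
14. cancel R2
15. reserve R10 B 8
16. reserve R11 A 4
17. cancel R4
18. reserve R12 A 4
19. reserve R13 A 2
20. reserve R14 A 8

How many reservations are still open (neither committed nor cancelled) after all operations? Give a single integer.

Step 1: reserve R1 B 9 -> on_hand[A=41 B=33] avail[A=41 B=24] open={R1}
Step 2: reserve R2 A 4 -> on_hand[A=41 B=33] avail[A=37 B=24] open={R1,R2}
Step 3: reserve R3 A 1 -> on_hand[A=41 B=33] avail[A=36 B=24] open={R1,R2,R3}
Step 4: reserve R4 A 9 -> on_hand[A=41 B=33] avail[A=27 B=24] open={R1,R2,R3,R4}
Step 5: reserve R5 B 9 -> on_hand[A=41 B=33] avail[A=27 B=15] open={R1,R2,R3,R4,R5}
Step 6: commit R1 -> on_hand[A=41 B=24] avail[A=27 B=15] open={R2,R3,R4,R5}
Step 7: commit R5 -> on_hand[A=41 B=15] avail[A=27 B=15] open={R2,R3,R4}
Step 8: commit R3 -> on_hand[A=40 B=15] avail[A=27 B=15] open={R2,R4}
Step 9: reserve R6 B 5 -> on_hand[A=40 B=15] avail[A=27 B=10] open={R2,R4,R6}
Step 10: reserve R7 B 2 -> on_hand[A=40 B=15] avail[A=27 B=8] open={R2,R4,R6,R7}
Step 11: cancel R6 -> on_hand[A=40 B=15] avail[A=27 B=13] open={R2,R4,R7}
Step 12: reserve R8 B 5 -> on_hand[A=40 B=15] avail[A=27 B=8] open={R2,R4,R7,R8}
Step 13: reserve R9 A 7 -> on_hand[A=40 B=15] avail[A=20 B=8] open={R2,R4,R7,R8,R9}
Step 14: cancel R2 -> on_hand[A=40 B=15] avail[A=24 B=8] open={R4,R7,R8,R9}
Step 15: reserve R10 B 8 -> on_hand[A=40 B=15] avail[A=24 B=0] open={R10,R4,R7,R8,R9}
Step 16: reserve R11 A 4 -> on_hand[A=40 B=15] avail[A=20 B=0] open={R10,R11,R4,R7,R8,R9}
Step 17: cancel R4 -> on_hand[A=40 B=15] avail[A=29 B=0] open={R10,R11,R7,R8,R9}
Step 18: reserve R12 A 4 -> on_hand[A=40 B=15] avail[A=25 B=0] open={R10,R11,R12,R7,R8,R9}
Step 19: reserve R13 A 2 -> on_hand[A=40 B=15] avail[A=23 B=0] open={R10,R11,R12,R13,R7,R8,R9}
Step 20: reserve R14 A 8 -> on_hand[A=40 B=15] avail[A=15 B=0] open={R10,R11,R12,R13,R14,R7,R8,R9}
Open reservations: ['R10', 'R11', 'R12', 'R13', 'R14', 'R7', 'R8', 'R9'] -> 8

Answer: 8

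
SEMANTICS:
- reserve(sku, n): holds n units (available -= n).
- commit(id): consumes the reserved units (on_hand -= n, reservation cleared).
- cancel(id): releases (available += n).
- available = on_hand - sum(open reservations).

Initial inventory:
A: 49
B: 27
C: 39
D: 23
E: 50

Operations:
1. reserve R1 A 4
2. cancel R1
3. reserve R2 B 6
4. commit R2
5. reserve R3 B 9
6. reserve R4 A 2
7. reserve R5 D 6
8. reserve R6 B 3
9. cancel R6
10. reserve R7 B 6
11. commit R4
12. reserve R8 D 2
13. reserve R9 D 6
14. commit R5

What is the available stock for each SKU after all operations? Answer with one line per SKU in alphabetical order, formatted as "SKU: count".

Answer: A: 47
B: 6
C: 39
D: 9
E: 50

Derivation:
Step 1: reserve R1 A 4 -> on_hand[A=49 B=27 C=39 D=23 E=50] avail[A=45 B=27 C=39 D=23 E=50] open={R1}
Step 2: cancel R1 -> on_hand[A=49 B=27 C=39 D=23 E=50] avail[A=49 B=27 C=39 D=23 E=50] open={}
Step 3: reserve R2 B 6 -> on_hand[A=49 B=27 C=39 D=23 E=50] avail[A=49 B=21 C=39 D=23 E=50] open={R2}
Step 4: commit R2 -> on_hand[A=49 B=21 C=39 D=23 E=50] avail[A=49 B=21 C=39 D=23 E=50] open={}
Step 5: reserve R3 B 9 -> on_hand[A=49 B=21 C=39 D=23 E=50] avail[A=49 B=12 C=39 D=23 E=50] open={R3}
Step 6: reserve R4 A 2 -> on_hand[A=49 B=21 C=39 D=23 E=50] avail[A=47 B=12 C=39 D=23 E=50] open={R3,R4}
Step 7: reserve R5 D 6 -> on_hand[A=49 B=21 C=39 D=23 E=50] avail[A=47 B=12 C=39 D=17 E=50] open={R3,R4,R5}
Step 8: reserve R6 B 3 -> on_hand[A=49 B=21 C=39 D=23 E=50] avail[A=47 B=9 C=39 D=17 E=50] open={R3,R4,R5,R6}
Step 9: cancel R6 -> on_hand[A=49 B=21 C=39 D=23 E=50] avail[A=47 B=12 C=39 D=17 E=50] open={R3,R4,R5}
Step 10: reserve R7 B 6 -> on_hand[A=49 B=21 C=39 D=23 E=50] avail[A=47 B=6 C=39 D=17 E=50] open={R3,R4,R5,R7}
Step 11: commit R4 -> on_hand[A=47 B=21 C=39 D=23 E=50] avail[A=47 B=6 C=39 D=17 E=50] open={R3,R5,R7}
Step 12: reserve R8 D 2 -> on_hand[A=47 B=21 C=39 D=23 E=50] avail[A=47 B=6 C=39 D=15 E=50] open={R3,R5,R7,R8}
Step 13: reserve R9 D 6 -> on_hand[A=47 B=21 C=39 D=23 E=50] avail[A=47 B=6 C=39 D=9 E=50] open={R3,R5,R7,R8,R9}
Step 14: commit R5 -> on_hand[A=47 B=21 C=39 D=17 E=50] avail[A=47 B=6 C=39 D=9 E=50] open={R3,R7,R8,R9}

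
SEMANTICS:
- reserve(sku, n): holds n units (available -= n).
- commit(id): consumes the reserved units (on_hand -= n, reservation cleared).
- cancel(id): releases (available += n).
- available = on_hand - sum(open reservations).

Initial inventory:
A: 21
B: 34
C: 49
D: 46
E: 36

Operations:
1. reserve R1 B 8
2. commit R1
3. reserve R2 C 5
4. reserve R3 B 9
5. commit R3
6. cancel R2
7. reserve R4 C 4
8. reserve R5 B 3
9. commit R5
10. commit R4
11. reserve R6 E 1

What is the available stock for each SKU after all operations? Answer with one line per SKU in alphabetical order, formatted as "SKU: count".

Answer: A: 21
B: 14
C: 45
D: 46
E: 35

Derivation:
Step 1: reserve R1 B 8 -> on_hand[A=21 B=34 C=49 D=46 E=36] avail[A=21 B=26 C=49 D=46 E=36] open={R1}
Step 2: commit R1 -> on_hand[A=21 B=26 C=49 D=46 E=36] avail[A=21 B=26 C=49 D=46 E=36] open={}
Step 3: reserve R2 C 5 -> on_hand[A=21 B=26 C=49 D=46 E=36] avail[A=21 B=26 C=44 D=46 E=36] open={R2}
Step 4: reserve R3 B 9 -> on_hand[A=21 B=26 C=49 D=46 E=36] avail[A=21 B=17 C=44 D=46 E=36] open={R2,R3}
Step 5: commit R3 -> on_hand[A=21 B=17 C=49 D=46 E=36] avail[A=21 B=17 C=44 D=46 E=36] open={R2}
Step 6: cancel R2 -> on_hand[A=21 B=17 C=49 D=46 E=36] avail[A=21 B=17 C=49 D=46 E=36] open={}
Step 7: reserve R4 C 4 -> on_hand[A=21 B=17 C=49 D=46 E=36] avail[A=21 B=17 C=45 D=46 E=36] open={R4}
Step 8: reserve R5 B 3 -> on_hand[A=21 B=17 C=49 D=46 E=36] avail[A=21 B=14 C=45 D=46 E=36] open={R4,R5}
Step 9: commit R5 -> on_hand[A=21 B=14 C=49 D=46 E=36] avail[A=21 B=14 C=45 D=46 E=36] open={R4}
Step 10: commit R4 -> on_hand[A=21 B=14 C=45 D=46 E=36] avail[A=21 B=14 C=45 D=46 E=36] open={}
Step 11: reserve R6 E 1 -> on_hand[A=21 B=14 C=45 D=46 E=36] avail[A=21 B=14 C=45 D=46 E=35] open={R6}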